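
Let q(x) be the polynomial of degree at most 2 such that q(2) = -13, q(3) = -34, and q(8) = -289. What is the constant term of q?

Write q(x) = ax^2 + bx + c. Substituting each data point gives a linear system:
  4a + 2b + c = -13
  9a + 3b + c = -34
  64a + 8b + c = -289
Solving the system yields a = -5, b = 4, c = -1.
So q(x) = -5x^2 + 4x - 1.
The constant term is -1.

-1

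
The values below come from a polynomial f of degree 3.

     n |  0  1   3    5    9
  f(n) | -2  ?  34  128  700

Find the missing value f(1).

The 4 known points determine the degree-3 polynomial uniquely.
Write f(n) = an^3 + bn^2 + cn + d. Substituting each data point gives a linear system:
  d = -2
  27a + 9b + 3c + d = 34
  125a + 25b + 5c + d = 128
  729a + 81b + 9c + d = 700
Solving the system yields a = 1, b = -1, c = 6, d = -2.
So f(n) = n³ - n² + 6n - 2.
Then f(1) = 4.

4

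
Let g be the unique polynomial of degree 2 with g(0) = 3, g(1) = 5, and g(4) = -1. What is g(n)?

g(n) = -n^2 + 3n + 3

Using the Lagrange interpolation formula with nodes 0, 1, 4:
  L_0(n) = (n - 1)(n - 4) / 4
  L_1(n) = n(n - 4) / -3
  L_2(n) = n(n - 1) / 12
Then g(n) = 3·L_0(n) + 5·L_1(n) - 1·L_2(n).
Expanding and collecting terms gives g(n) = -n^2 + 3n + 3.
Check: g(0) = 3. ✓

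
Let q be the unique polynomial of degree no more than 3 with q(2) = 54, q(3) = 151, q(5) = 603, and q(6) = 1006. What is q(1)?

Write q(u) = au^3 + bu^2 + cu + d. Substituting each data point gives a linear system:
  8a + 4b + 2c + d = 54
  27a + 9b + 3c + d = 151
  125a + 25b + 5c + d = 603
  216a + 36b + 6c + d = 1006
Solving the system yields a = 4, b = 3, c = 6, d = -2.
So q(u) = 4u³ + 3u² + 6u - 2.
Then q(1) = 11.

11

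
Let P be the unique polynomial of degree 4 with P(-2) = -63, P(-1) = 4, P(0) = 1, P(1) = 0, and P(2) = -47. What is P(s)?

P(s) = -5s^4 + 2s^3 + 6s^2 - 4s + 1

Write P(s) = as^4 + bs^3 + cs^2 + ds + e. Substituting each data point gives a linear system:
  16a - 8b + 4c - 2d + e = -63
  a - b + c - d + e = 4
  e = 1
  a + b + c + d + e = 0
  16a + 8b + 4c + 2d + e = -47
Solving the system yields a = -5, b = 2, c = 6, d = -4, e = 1.
So P(s) = -5s^4 + 2s^3 + 6s^2 - 4s + 1.
Check: P(0) = 1. ✓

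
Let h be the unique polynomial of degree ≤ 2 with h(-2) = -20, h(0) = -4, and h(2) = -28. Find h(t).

Write h(t) = at^2 + bt + c. Substituting each data point gives a linear system:
  4a - 2b + c = -20
  c = -4
  4a + 2b + c = -28
Solving the system yields a = -5, b = -2, c = -4.
So h(t) = -5t^2 - 2t - 4.
Check: h(-2) = -20. ✓

h(t) = -5t^2 - 2t - 4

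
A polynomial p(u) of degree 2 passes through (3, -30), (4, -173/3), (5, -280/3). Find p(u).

p(u) = -4u^2 + (1/3)u + 5

Write p(u) = au^2 + bu + c. Substituting each data point gives a linear system:
  9a + 3b + c = -30
  16a + 4b + c = -173/3
  25a + 5b + c = -280/3
Solving the system yields a = -4, b = 1/3, c = 5.
So p(u) = -4u² + (1/3)u + 5.
Check: p(3) = -30. ✓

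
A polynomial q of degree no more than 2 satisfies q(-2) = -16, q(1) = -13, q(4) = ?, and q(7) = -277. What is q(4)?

-100

On equispaced nodes a degree-2 polynomial has vanishing third forward difference, so
  - q(-2) + 3·q(1) - 3·q(4) + q(7) = 0.
Substituting the known values and solving for q(4):
  -3·q(4) = 300
  q(4) = -100.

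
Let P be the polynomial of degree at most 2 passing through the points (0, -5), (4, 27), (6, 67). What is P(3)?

13

Write P(x) = ax^2 + bx + c. Substituting each data point gives a linear system:
  c = -5
  16a + 4b + c = 27
  36a + 6b + c = 67
Solving the system yields a = 2, b = 0, c = -5.
So P(x) = 2x^2 - 5.
Then P(3) = 13.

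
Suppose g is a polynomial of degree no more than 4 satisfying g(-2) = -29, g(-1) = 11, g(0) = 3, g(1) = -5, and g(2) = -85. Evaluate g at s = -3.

Forward differences of the values at s = -2, -1, 0, 1, 2:
  g  : -29  11  3  -5  -85
  Δ  : 40  -8  -8  -80
  Δ^2: -48  0  -72
  Δ^3: 48  -72
  Δ^4: -120
The fourth differences are constant, confirming degree 4.
Interpolating (Newton forward form) and evaluating at s = -3 gives g(-3) = -285.

-285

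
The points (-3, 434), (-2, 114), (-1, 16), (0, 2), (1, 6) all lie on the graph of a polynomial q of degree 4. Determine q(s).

Using the Lagrange interpolation formula with nodes -3, -2, -1, 0, 1:
  L_0(s) = (s + 2)(s + 1)s(s - 1) / 24
  L_1(s) = (s + 3)(s + 1)s(s - 1) / -6
  L_2(s) = (s + 3)(s + 2)s(s - 1) / 4
  L_3(s) = (s + 3)(s + 2)(s + 1)(s - 1) / -6
  L_4(s) = (s + 3)(s + 2)(s + 1)s / 24
Then q(s) = 434·L_0(s) + 114·L_1(s) + 16·L_2(s) + 2·L_3(s) + 6·L_4(s).
Expanding and collecting terms gives q(s) = 3s⁴ - 5s³ + 6s² + 2.
Check: q(-1) = 16. ✓

q(s) = 3s^4 - 5s^3 + 6s^2 + 2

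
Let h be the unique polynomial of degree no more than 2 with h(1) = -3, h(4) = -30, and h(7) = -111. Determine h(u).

Write h(u) = au^2 + bu + c. Substituting each data point gives a linear system:
  a + b + c = -3
  16a + 4b + c = -30
  49a + 7b + c = -111
Solving the system yields a = -3, b = 6, c = -6.
So h(u) = -3u² + 6u - 6.
Check: h(4) = -30. ✓

h(u) = -3u^2 + 6u - 6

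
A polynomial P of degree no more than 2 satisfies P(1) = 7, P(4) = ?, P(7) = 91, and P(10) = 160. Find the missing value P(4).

40

On equispaced nodes a degree-2 polynomial has vanishing third forward difference, so
  - P(1) + 3·P(4) - 3·P(7) + P(10) = 0.
Substituting the known values and solving for P(4):
  3·P(4) = 120
  P(4) = 40.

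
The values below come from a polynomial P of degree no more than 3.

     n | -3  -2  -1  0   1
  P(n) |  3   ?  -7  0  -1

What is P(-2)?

-10

On equispaced nodes a degree-3 polynomial has vanishing fourth forward difference, so
  P(-3) - 4·P(-2) + 6·P(-1) - 4·P(0) + P(1) = 0.
Substituting the known values and solving for P(-2):
  -4·P(-2) = 40
  P(-2) = -10.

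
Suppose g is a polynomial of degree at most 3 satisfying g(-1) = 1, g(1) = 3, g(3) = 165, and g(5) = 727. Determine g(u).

Using the Lagrange interpolation formula with nodes -1, 1, 3, 5:
  L_0(u) = (u - 1)(u - 3)(u - 5) / -48
  L_1(u) = (u + 1)(u - 3)(u - 5) / 16
  L_2(u) = (u + 1)(u - 1)(u - 5) / -16
  L_3(u) = (u + 1)(u - 1)(u - 3) / 48
Then g(u) = 1·L_0(u) + 3·L_1(u) + 165·L_2(u) + 727·L_3(u).
Expanding and collecting terms gives g(u) = 5u^3 + 5u^2 - 4u - 3.
Check: g(-1) = 1. ✓

g(u) = 5u^3 + 5u^2 - 4u - 3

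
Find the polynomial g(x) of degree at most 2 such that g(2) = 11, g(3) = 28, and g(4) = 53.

Using the Lagrange interpolation formula with nodes 2, 3, 4:
  L_0(x) = (x - 3)(x - 4) / 2
  L_1(x) = (x - 2)(x - 4) / -1
  L_2(x) = (x - 2)(x - 3) / 2
Then g(x) = 11·L_0(x) + 28·L_1(x) + 53·L_2(x).
Expanding and collecting terms gives g(x) = 4x² - 3x + 1.
Check: g(2) = 11. ✓

g(x) = 4x^2 - 3x + 1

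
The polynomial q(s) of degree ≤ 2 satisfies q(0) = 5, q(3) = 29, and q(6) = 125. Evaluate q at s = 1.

5

Using the Lagrange interpolation formula with nodes 0, 3, 6:
  L_0(s) = (s - 3)(s - 6) / 18
  L_1(s) = s(s - 6) / -9
  L_2(s) = s(s - 3) / 18
Then q(s) = 5·L_0(s) + 29·L_1(s) + 125·L_2(s).
Expanding and collecting terms gives q(s) = 4s^2 - 4s + 5.
Evaluating at s = 1: q(1) = 5.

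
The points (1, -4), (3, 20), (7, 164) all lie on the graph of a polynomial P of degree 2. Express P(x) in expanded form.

Write P(x) = ax^2 + bx + c. Substituting each data point gives a linear system:
  a + b + c = -4
  9a + 3b + c = 20
  49a + 7b + c = 164
Solving the system yields a = 4, b = -4, c = -4.
So P(x) = 4x^2 - 4x - 4.
Check: P(3) = 20. ✓

P(x) = 4x^2 - 4x - 4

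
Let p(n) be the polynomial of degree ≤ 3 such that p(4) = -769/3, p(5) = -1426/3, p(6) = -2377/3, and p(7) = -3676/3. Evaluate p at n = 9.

Write p(n) = an^3 + bn^2 + cn + d. Substituting each data point gives a linear system:
  64a + 16b + 4c + d = -769/3
  125a + 25b + 5c + d = -1426/3
  216a + 36b + 6c + d = -2377/3
  343a + 49b + 7c + d = -3676/3
Solving the system yields a = -3, b = -4, c = 0, d = -1/3.
So p(n) = -3n^3 - 4n^2 - 1/3.
Then p(9) = -7534/3.

-7534/3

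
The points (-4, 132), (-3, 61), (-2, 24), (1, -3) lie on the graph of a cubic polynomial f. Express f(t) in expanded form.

Write f(t) = at^3 + bt^2 + ct + d. Substituting each data point gives a linear system:
  -64a + 16b - 4c + d = 132
  -27a + 9b - 3c + d = 61
  -8a + 4b - 2c + d = 24
  a + b + c + d = -3
Solving the system yields a = -2, b = -1, c = -4, d = 4.
So f(t) = -2t^3 - t^2 - 4t + 4.
Check: f(1) = -3. ✓

f(t) = -2t^3 - t^2 - 4t + 4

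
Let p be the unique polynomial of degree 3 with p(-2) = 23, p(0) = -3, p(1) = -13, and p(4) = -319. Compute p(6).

Write p(t) = at^3 + bt^2 + ct + d. Substituting each data point gives a linear system:
  -8a + 4b - 2c + d = 23
  d = -3
  a + b + c + d = -13
  64a + 16b + 4c + d = -319
Solving the system yields a = -4, b = -3, c = -3, d = -3.
So p(t) = -4t³ - 3t² - 3t - 3.
Then p(6) = -993.

-993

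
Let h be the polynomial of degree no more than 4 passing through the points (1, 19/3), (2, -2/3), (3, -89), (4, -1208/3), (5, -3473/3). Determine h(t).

h(t) = -3t^4 + 6t^3 - (5/3)t^2 + t + 4

Write h(t) = at^4 + bt^3 + ct^2 + dt + e. Substituting each data point gives a linear system:
  a + b + c + d + e = 19/3
  16a + 8b + 4c + 2d + e = -2/3
  81a + 27b + 9c + 3d + e = -89
  256a + 64b + 16c + 4d + e = -1208/3
  625a + 125b + 25c + 5d + e = -3473/3
Solving the system yields a = -3, b = 6, c = -5/3, d = 1, e = 4.
So h(t) = -3t^4 + 6t^3 - (5/3)t^2 + t + 4.
Check: h(2) = -2/3. ✓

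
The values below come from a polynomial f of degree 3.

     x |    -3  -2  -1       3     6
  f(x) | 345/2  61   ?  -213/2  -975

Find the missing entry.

31/2

The 4 known points determine the degree-3 polynomial uniquely.
Write f(x) = ax^3 + bx^2 + cx + d. Substituting each data point gives a linear system:
  -27a + 9b - 3c + d = 345/2
  -8a + 4b - 2c + d = 61
  27a + 9b + 3c + d = -213/2
  216a + 36b + 6c + d = -975
Solving the system yields a = -5, b = 3, c = -3/2, d = 6.
So f(x) = -5x^3 + 3x^2 - (3/2)x + 6.
Then f(-1) = 31/2.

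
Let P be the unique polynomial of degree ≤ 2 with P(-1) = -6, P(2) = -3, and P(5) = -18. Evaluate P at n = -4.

Using the Lagrange interpolation formula with nodes -1, 2, 5:
  L_0(n) = (n - 2)(n - 5) / 18
  L_1(n) = (n + 1)(n - 5) / -9
  L_2(n) = (n + 1)(n - 2) / 18
Then P(n) = -6·L_0(n) - 3·L_1(n) - 18·L_2(n).
Expanding and collecting terms gives P(n) = -n^2 + 2n - 3.
Evaluating at n = -4: P(-4) = -27.

-27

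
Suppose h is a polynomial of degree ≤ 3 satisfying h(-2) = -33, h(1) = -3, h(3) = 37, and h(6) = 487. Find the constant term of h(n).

Write h(n) = an^3 + bn^2 + cn + d. Substituting each data point gives a linear system:
  -8a + 4b - 2c + d = -33
  a + b + c + d = -3
  27a + 9b + 3c + d = 37
  216a + 36b + 6c + d = 487
Solving the system yields a = 3, b = -4, c = -3, d = 1.
So h(n) = 3n^3 - 4n^2 - 3n + 1.
The constant term is 1.

1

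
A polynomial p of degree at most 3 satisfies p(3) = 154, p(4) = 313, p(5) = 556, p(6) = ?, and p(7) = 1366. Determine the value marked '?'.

The 4 known points determine the degree-3 polynomial uniquely.
Write p(t) = at^3 + bt^2 + ct + d. Substituting each data point gives a linear system:
  27a + 9b + 3c + d = 154
  64a + 16b + 4c + d = 313
  125a + 25b + 5c + d = 556
  343a + 49b + 7c + d = 1366
Solving the system yields a = 3, b = 6, c = 6, d = 1.
So p(t) = 3t³ + 6t² + 6t + 1.
Then p(6) = 901.

901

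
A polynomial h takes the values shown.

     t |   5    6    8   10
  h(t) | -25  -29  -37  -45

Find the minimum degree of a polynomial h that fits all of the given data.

Divided differences on the nodes 5, 6, 8, 10:
  order 0: -25  -29  -37  -45
  order 1: -4  -4  -4
  order 2: 0  0
  order 3: 0
The order-1 divided differences are all -4 (nonzero) and every higher order vanishes, so the data lies on a polynomial of degree exactly 1.

1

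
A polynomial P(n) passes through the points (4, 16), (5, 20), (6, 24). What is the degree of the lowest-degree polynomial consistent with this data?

Forward differences of the values at n = 4, 5, 6:
  P  : 16  20  24
  Δ  : 4  4
  Δ^2: 0
The first differences are constant (4) and nonzero, while all higher differences vanish, so the minimal degree is 1.

1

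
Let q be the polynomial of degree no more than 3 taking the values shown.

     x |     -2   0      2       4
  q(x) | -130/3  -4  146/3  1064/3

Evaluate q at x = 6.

1154

Using the Lagrange interpolation formula with nodes -2, 0, 2, 4:
  L_0(x) = x(x - 2)(x - 4) / -48
  L_1(x) = (x + 2)(x - 2)(x - 4) / 16
  L_2(x) = (x + 2)x(x - 4) / -16
  L_3(x) = (x + 2)x(x - 2) / 48
Then q(x) = -130/3·L_0(x) - 4·L_1(x) + 146/3·L_2(x) + 1064/3·L_3(x).
Expanding and collecting terms gives q(x) = 5x^3 + (5/3)x^2 + 3x - 4.
Evaluating at x = 6: q(6) = 1154.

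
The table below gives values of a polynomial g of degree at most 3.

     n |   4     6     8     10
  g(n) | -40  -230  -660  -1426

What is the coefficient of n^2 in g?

Write g(n) = an^3 + bn^2 + cn + d. Substituting each data point gives a linear system:
  64a + 16b + 4c + d = -40
  216a + 36b + 6c + d = -230
  512a + 64b + 8c + d = -660
  1000a + 100b + 10c + d = -1426
Solving the system yields a = -2, b = 6, c = -3, d = 4.
So g(n) = -2n³ + 6n² - 3n + 4.
The coefficient of n^2 is 6.

6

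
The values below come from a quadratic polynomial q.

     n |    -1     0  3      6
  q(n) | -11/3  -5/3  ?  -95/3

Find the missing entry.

The 3 known points determine the degree-2 polynomial uniquely.
Write q(n) = an^2 + bn + c. Substituting each data point gives a linear system:
  a - b + c = -11/3
  c = -5/3
  36a + 6b + c = -95/3
Solving the system yields a = -1, b = 1, c = -5/3.
So q(n) = -n^2 + n - 5/3.
Then q(3) = -23/3.

-23/3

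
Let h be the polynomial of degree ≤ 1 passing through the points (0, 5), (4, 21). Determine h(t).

Write h(t) = at + b. Substituting each data point gives a linear system:
  b = 5
  4a + b = 21
Solving the system yields a = 4, b = 5.
So h(t) = 4t + 5.
Check: h(4) = 21. ✓

h(t) = 4t + 5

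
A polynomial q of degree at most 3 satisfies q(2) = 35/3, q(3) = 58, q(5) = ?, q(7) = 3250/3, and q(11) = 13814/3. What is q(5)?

1064/3

The 4 known points determine the degree-3 polynomial uniquely.
Write q(s) = as^3 + bs^2 + cs + d. Substituting each data point gives a linear system:
  8a + 4b + 2c + d = 35/3
  27a + 9b + 3c + d = 58
  343a + 49b + 7c + d = 3250/3
  1331a + 121b + 11c + d = 13814/3
Solving the system yields a = 4, b = -6, c = 1/3, d = 3.
So q(s) = 4s^3 - 6s^2 + (1/3)s + 3.
Then q(5) = 1064/3.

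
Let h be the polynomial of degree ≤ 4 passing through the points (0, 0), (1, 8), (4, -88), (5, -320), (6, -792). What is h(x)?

h(x) = -x^4 + 2x^3 + x^2 + 6x

Write h(x) = ax^4 + bx^3 + cx^2 + dx + e. Substituting each data point gives a linear system:
  e = 0
  a + b + c + d + e = 8
  256a + 64b + 16c + 4d + e = -88
  625a + 125b + 25c + 5d + e = -320
  1296a + 216b + 36c + 6d + e = -792
Solving the system yields a = -1, b = 2, c = 1, d = 6, e = 0.
So h(x) = -x^4 + 2x^3 + x^2 + 6x.
Check: h(4) = -88. ✓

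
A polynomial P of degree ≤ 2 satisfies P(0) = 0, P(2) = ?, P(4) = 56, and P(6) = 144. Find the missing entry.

8

On equispaced nodes a degree-2 polynomial has vanishing third forward difference, so
  - P(0) + 3·P(2) - 3·P(4) + P(6) = 0.
Substituting the known values and solving for P(2):
  3·P(2) = 24
  P(2) = 8.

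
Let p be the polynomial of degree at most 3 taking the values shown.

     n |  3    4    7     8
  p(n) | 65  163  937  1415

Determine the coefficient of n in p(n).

1

Write p(n) = an^3 + bn^2 + cn + d. Substituting each data point gives a linear system:
  27a + 9b + 3c + d = 65
  64a + 16b + 4c + d = 163
  343a + 49b + 7c + d = 937
  512a + 64b + 8c + d = 1415
Solving the system yields a = 3, b = -2, c = 1, d = -1.
So p(n) = 3n^3 - 2n^2 + n - 1.
The coefficient of n is 1.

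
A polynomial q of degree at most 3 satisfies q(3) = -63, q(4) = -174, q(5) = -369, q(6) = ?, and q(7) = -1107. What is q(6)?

-672

On equispaced nodes a degree-3 polynomial has vanishing fourth forward difference, so
  q(3) - 4·q(4) + 6·q(5) - 4·q(6) + q(7) = 0.
Substituting the known values and solving for q(6):
  -4·q(6) = 2688
  q(6) = -672.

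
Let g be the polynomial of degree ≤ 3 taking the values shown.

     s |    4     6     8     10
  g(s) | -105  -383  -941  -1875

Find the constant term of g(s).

-5

Write g(s) = as^3 + bs^2 + cs + d. Substituting each data point gives a linear system:
  64a + 16b + 4c + d = -105
  216a + 36b + 6c + d = -383
  512a + 64b + 8c + d = -941
  1000a + 100b + 10c + d = -1875
Solving the system yields a = -2, b = 1, c = 3, d = -5.
So g(s) = -2s³ + s² + 3s - 5.
The constant term is -5.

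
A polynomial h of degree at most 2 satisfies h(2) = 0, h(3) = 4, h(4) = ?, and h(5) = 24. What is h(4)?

12

On equispaced nodes a degree-2 polynomial has vanishing third forward difference, so
  - h(2) + 3·h(3) - 3·h(4) + h(5) = 0.
Substituting the known values and solving for h(4):
  -3·h(4) = -36
  h(4) = 12.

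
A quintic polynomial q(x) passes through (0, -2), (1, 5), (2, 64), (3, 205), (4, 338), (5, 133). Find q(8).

Write q(x) = ax^5 + bx^4 + cx^3 + dx^2 + ex + k. Substituting each data point gives a linear system:
  k = -2
  a + b + c + d + e + k = 5
  32a + 16b + 8c + 4d + 2e + k = 64
  243a + 81b + 27c + 9d + 3e + k = 205
  1024a + 256b + 64c + 16d + 4e + k = 338
  3125a + 625b + 125c + 25d + 5e + k = 133
Solving the system yields a = -1, b = 5, c = 0, d = 6, e = -3, k = -2.
So q(x) = -x⁵ + 5x⁴ + 6x² - 3x - 2.
Then q(8) = -11930.

-11930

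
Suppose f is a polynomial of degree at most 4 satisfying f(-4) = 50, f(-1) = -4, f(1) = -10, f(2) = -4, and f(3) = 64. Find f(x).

f(x) = x^4 + 2x^3 - 6x^2 - 5x - 2

Write f(x) = ax^4 + bx^3 + cx^2 + dx + e. Substituting each data point gives a linear system:
  256a - 64b + 16c - 4d + e = 50
  a - b + c - d + e = -4
  a + b + c + d + e = -10
  16a + 8b + 4c + 2d + e = -4
  81a + 27b + 9c + 3d + e = 64
Solving the system yields a = 1, b = 2, c = -6, d = -5, e = -2.
So f(x) = x⁴ + 2x³ - 6x² - 5x - 2.
Check: f(-1) = -4. ✓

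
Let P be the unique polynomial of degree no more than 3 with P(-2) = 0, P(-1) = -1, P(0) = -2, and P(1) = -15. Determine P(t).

P(t) = -2t^3 - 6t^2 - 5t - 2

Write P(t) = at^3 + bt^2 + ct + d. Substituting each data point gives a linear system:
  -8a + 4b - 2c + d = 0
  -a + b - c + d = -1
  d = -2
  a + b + c + d = -15
Solving the system yields a = -2, b = -6, c = -5, d = -2.
So P(t) = -2t^3 - 6t^2 - 5t - 2.
Check: P(1) = -15. ✓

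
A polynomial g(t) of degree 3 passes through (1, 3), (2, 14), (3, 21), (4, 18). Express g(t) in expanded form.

g(t) = -t^3 + 4t^2 + 6t - 6

Using the Lagrange interpolation formula with nodes 1, 2, 3, 4:
  L_0(t) = (t - 2)(t - 3)(t - 4) / -6
  L_1(t) = (t - 1)(t - 3)(t - 4) / 2
  L_2(t) = (t - 1)(t - 2)(t - 4) / -2
  L_3(t) = (t - 1)(t - 2)(t - 3) / 6
Then g(t) = 3·L_0(t) + 14·L_1(t) + 21·L_2(t) + 18·L_3(t).
Expanding and collecting terms gives g(t) = -t³ + 4t² + 6t - 6.
Check: g(1) = 3. ✓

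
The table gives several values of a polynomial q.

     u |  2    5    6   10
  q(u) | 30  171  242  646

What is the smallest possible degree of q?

2

Divided differences on the nodes 2, 5, 6, 10:
  order 0: 30  171  242  646
  order 1: 47  71  101
  order 2: 6  6
  order 3: 0
The order-2 divided differences are all 6 (nonzero) and every higher order vanishes, so the data lies on a polynomial of degree exactly 2.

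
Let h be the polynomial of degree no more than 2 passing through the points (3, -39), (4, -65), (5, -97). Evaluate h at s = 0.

Using the Lagrange interpolation formula with nodes 3, 4, 5:
  L_0(s) = (s - 4)(s - 5) / 2
  L_1(s) = (s - 3)(s - 5) / -1
  L_2(s) = (s - 3)(s - 4) / 2
Then h(s) = -39·L_0(s) - 65·L_1(s) - 97·L_2(s).
Expanding and collecting terms gives h(s) = -3s^2 - 5s + 3.
Evaluating at s = 0: h(0) = 3.

3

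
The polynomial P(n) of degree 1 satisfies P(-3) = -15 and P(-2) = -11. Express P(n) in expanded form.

Using the Lagrange interpolation formula with nodes -3, -2:
  L_0(n) = (n + 2) / -1
  L_1(n) = (n + 3) / 1
Then P(n) = -15·L_0(n) - 11·L_1(n).
Expanding and collecting terms gives P(n) = 4n - 3.
Check: P(-2) = -11. ✓

P(n) = 4n - 3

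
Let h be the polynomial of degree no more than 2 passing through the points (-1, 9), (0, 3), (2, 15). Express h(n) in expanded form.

Write h(n) = an^2 + bn + c. Substituting each data point gives a linear system:
  a - b + c = 9
  c = 3
  4a + 2b + c = 15
Solving the system yields a = 4, b = -2, c = 3.
So h(n) = 4n^2 - 2n + 3.
Check: h(-1) = 9. ✓

h(n) = 4n^2 - 2n + 3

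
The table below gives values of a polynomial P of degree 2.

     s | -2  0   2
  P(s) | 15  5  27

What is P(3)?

50

Write P(s) = as^2 + bs + c. Substituting each data point gives a linear system:
  4a - 2b + c = 15
  c = 5
  4a + 2b + c = 27
Solving the system yields a = 4, b = 3, c = 5.
So P(s) = 4s² + 3s + 5.
Then P(3) = 50.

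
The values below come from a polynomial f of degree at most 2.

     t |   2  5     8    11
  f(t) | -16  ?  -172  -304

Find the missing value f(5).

-76

The 3 known points determine the degree-2 polynomial uniquely.
Write f(t) = at^2 + bt + c. Substituting each data point gives a linear system:
  4a + 2b + c = -16
  64a + 8b + c = -172
  121a + 11b + c = -304
Solving the system yields a = -2, b = -6, c = 4.
So f(t) = -2t^2 - 6t + 4.
Then f(5) = -76.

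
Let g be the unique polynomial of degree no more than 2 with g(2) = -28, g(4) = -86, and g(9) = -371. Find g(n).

Using the Lagrange interpolation formula with nodes 2, 4, 9:
  L_0(n) = (n - 4)(n - 9) / 14
  L_1(n) = (n - 2)(n - 9) / -10
  L_2(n) = (n - 2)(n - 4) / 35
Then g(n) = -28·L_0(n) - 86·L_1(n) - 371·L_2(n).
Expanding and collecting terms gives g(n) = -4n^2 - 5n - 2.
Check: g(9) = -371. ✓

g(n) = -4n^2 - 5n - 2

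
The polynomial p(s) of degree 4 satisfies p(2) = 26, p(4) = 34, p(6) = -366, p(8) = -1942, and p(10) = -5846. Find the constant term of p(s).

Write p(s) = as^4 + bs^3 + cs^2 + ds + e. Substituting each data point gives a linear system:
  16a + 8b + 4c + 2d + e = 26
  256a + 64b + 16c + 4d + e = 34
  1296a + 216b + 36c + 6d + e = -366
  4096a + 512b + 64c + 8d + e = -1942
  10000a + 1000b + 100c + 10d + e = -5846
Solving the system yields a = -1, b = 4, c = 1, d = 6, e = -6.
So p(s) = -s^4 + 4s^3 + s^2 + 6s - 6.
The constant term is -6.

-6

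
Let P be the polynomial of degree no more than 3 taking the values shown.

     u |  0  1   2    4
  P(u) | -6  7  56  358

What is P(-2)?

-20

Write P(u) = au^3 + bu^2 + cu + d. Substituting each data point gives a linear system:
  d = -6
  a + b + c + d = 7
  8a + 4b + 2c + d = 56
  64a + 16b + 4c + d = 358
Solving the system yields a = 4, b = 6, c = 3, d = -6.
So P(u) = 4u³ + 6u² + 3u - 6.
Then P(-2) = -20.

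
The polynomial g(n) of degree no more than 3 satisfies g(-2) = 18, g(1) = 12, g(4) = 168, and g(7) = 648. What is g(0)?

Write g(n) = an^3 + bn^2 + cn + d. Substituting each data point gives a linear system:
  -8a + 4b - 2c + d = 18
  a + b + c + d = 12
  64a + 16b + 4c + d = 168
  343a + 49b + 7c + d = 648
Solving the system yields a = 1, b = 6, c = 1, d = 4.
So g(n) = n³ + 6n² + n + 4.
Then g(0) = 4.

4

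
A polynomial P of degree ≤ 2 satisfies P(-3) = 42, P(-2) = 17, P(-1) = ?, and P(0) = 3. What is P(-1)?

On equispaced nodes a degree-2 polynomial has vanishing third forward difference, so
  - P(-3) + 3·P(-2) - 3·P(-1) + P(0) = 0.
Substituting the known values and solving for P(-1):
  -3·P(-1) = -12
  P(-1) = 4.

4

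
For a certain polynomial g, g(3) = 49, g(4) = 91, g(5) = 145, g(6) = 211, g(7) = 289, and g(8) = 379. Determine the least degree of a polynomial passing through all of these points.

Forward differences of the values at s = 3, 4, 5, 6, 7, 8:
  g  : 49  91  145  211  289  379
  Δ  : 42  54  66  78  90
  Δ^2: 12  12  12  12
  Δ^3: 0  0  0
  Δ^4: 0  0
  Δ^5: 0
The second differences are constant (12) and nonzero, while all higher differences vanish, so the minimal degree is 2.

2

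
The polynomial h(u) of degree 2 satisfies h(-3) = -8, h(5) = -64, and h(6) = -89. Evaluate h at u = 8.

Write h(u) = au^2 + bu + c. Substituting each data point gives a linear system:
  9a - 3b + c = -8
  25a + 5b + c = -64
  36a + 6b + c = -89
Solving the system yields a = -2, b = -3, c = 1.
So h(u) = -2u^2 - 3u + 1.
Then h(8) = -151.

-151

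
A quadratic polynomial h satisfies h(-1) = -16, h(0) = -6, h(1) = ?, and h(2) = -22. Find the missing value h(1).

-8

On equispaced nodes a degree-2 polynomial has vanishing third forward difference, so
  - h(-1) + 3·h(0) - 3·h(1) + h(2) = 0.
Substituting the known values and solving for h(1):
  -3·h(1) = 24
  h(1) = -8.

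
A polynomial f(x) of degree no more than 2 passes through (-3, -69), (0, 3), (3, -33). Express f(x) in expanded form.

f(x) = -6x^2 + 6x + 3

Write f(x) = ax^2 + bx + c. Substituting each data point gives a linear system:
  9a - 3b + c = -69
  c = 3
  9a + 3b + c = -33
Solving the system yields a = -6, b = 6, c = 3.
So f(x) = -6x^2 + 6x + 3.
Check: f(0) = 3. ✓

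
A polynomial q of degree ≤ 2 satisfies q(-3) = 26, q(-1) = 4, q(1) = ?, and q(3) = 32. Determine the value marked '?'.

6

The 3 known points determine the degree-2 polynomial uniquely.
Write q(s) = as^2 + bs + c. Substituting each data point gives a linear system:
  9a - 3b + c = 26
  a - b + c = 4
  9a + 3b + c = 32
Solving the system yields a = 3, b = 1, c = 2.
So q(s) = 3s^2 + s + 2.
Then q(1) = 6.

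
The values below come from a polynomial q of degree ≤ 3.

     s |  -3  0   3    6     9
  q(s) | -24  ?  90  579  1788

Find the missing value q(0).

On equispaced nodes a degree-3 polynomial has vanishing fourth forward difference, so
  q(-3) - 4·q(0) + 6·q(3) - 4·q(6) + q(9) = 0.
Substituting the known values and solving for q(0):
  -4·q(0) = 12
  q(0) = -3.

-3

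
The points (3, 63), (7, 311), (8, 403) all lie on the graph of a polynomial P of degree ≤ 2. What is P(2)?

Using the Lagrange interpolation formula with nodes 3, 7, 8:
  L_0(n) = (n - 7)(n - 8) / 20
  L_1(n) = (n - 3)(n - 8) / -4
  L_2(n) = (n - 3)(n - 7) / 5
Then P(n) = 63·L_0(n) + 311·L_1(n) + 403·L_2(n).
Expanding and collecting terms gives P(n) = 6n² + 2n + 3.
Evaluating at n = 2: P(2) = 31.

31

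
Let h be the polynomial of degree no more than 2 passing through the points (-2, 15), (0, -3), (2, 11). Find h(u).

h(u) = 4u^2 - u - 3

Write h(u) = au^2 + bu + c. Substituting each data point gives a linear system:
  4a - 2b + c = 15
  c = -3
  4a + 2b + c = 11
Solving the system yields a = 4, b = -1, c = -3.
So h(u) = 4u^2 - u - 3.
Check: h(0) = -3. ✓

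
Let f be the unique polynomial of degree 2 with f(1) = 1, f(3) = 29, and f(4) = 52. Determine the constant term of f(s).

Write f(s) = as^2 + bs + c. Substituting each data point gives a linear system:
  a + b + c = 1
  9a + 3b + c = 29
  16a + 4b + c = 52
Solving the system yields a = 3, b = 2, c = -4.
So f(s) = 3s^2 + 2s - 4.
The constant term is -4.

-4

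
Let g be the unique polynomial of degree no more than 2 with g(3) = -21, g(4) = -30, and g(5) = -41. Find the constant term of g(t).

-6

Write g(t) = at^2 + bt + c. Substituting each data point gives a linear system:
  9a + 3b + c = -21
  16a + 4b + c = -30
  25a + 5b + c = -41
Solving the system yields a = -1, b = -2, c = -6.
So g(t) = -t^2 - 2t - 6.
The constant term is -6.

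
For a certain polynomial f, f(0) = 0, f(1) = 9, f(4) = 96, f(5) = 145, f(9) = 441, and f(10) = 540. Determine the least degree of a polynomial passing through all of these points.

Divided differences on the nodes 0, 1, 4, 5, 9, 10:
  order 0: 0  9  96  145  441  540
  order 1: 9  29  49  74  99
  order 2: 5  5  5  5
  order 3: 0  0  0
  order 4: 0  0
  order 5: 0
The order-2 divided differences are all 5 (nonzero) and every higher order vanishes, so the data lies on a polynomial of degree exactly 2.

2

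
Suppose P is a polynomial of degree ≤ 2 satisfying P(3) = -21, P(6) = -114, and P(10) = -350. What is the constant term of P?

0

Write P(t) = at^2 + bt + c. Substituting each data point gives a linear system:
  9a + 3b + c = -21
  36a + 6b + c = -114
  100a + 10b + c = -350
Solving the system yields a = -4, b = 5, c = 0.
So P(t) = -4t^2 + 5t.
The constant term is 0.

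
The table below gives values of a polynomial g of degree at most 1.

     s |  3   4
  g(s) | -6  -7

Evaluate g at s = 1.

-4

Write g(s) = as + b. Substituting each data point gives a linear system:
  3a + b = -6
  4a + b = -7
Solving the system yields a = -1, b = -3.
So g(s) = -s - 3.
Then g(1) = -4.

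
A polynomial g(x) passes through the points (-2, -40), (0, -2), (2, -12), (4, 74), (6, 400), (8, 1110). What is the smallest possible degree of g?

Forward differences of the values at x = -2, 0, 2, 4, 6, 8:
  g  : -40  -2  -12  74  400  1110
  Δ  : 38  -10  86  326  710
  Δ^2: -48  96  240  384
  Δ^3: 144  144  144
  Δ^4: 0  0
  Δ^5: 0
The third differences are constant (144) and nonzero, while all higher differences vanish, so the minimal degree is 3.

3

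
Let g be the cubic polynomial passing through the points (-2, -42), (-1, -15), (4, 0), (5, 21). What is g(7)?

129

Write g(t) = at^3 + bt^2 + ct + d. Substituting each data point gives a linear system:
  -8a + 4b - 2c + d = -42
  -a + b - c + d = -15
  64a + 16b + 4c + d = 0
  125a + 25b + 5c + d = 21
Solving the system yields a = 1, b = -5, c = 5, d = -4.
So g(t) = t^3 - 5t^2 + 5t - 4.
Then g(7) = 129.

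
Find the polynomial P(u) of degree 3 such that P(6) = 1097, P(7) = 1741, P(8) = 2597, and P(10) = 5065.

Using the Lagrange interpolation formula with nodes 6, 7, 8, 10:
  L_0(u) = (u - 7)(u - 8)(u - 10) / -8
  L_1(u) = (u - 6)(u - 8)(u - 10) / 3
  L_2(u) = (u - 6)(u - 7)(u - 10) / -4
  L_3(u) = (u - 6)(u - 7)(u - 8) / 24
Then P(u) = 1097·L_0(u) + 1741·L_1(u) + 2597·L_2(u) + 5065·L_3(u).
Expanding and collecting terms gives P(u) = 5u^3 + u^2 - 4u + 5.
Check: P(7) = 1741. ✓

P(u) = 5u^3 + u^2 - 4u + 5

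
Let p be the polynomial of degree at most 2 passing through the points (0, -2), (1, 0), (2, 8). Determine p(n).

p(n) = 3n^2 - n - 2

Write p(n) = an^2 + bn + c. Substituting each data point gives a linear system:
  c = -2
  a + b + c = 0
  4a + 2b + c = 8
Solving the system yields a = 3, b = -1, c = -2.
So p(n) = 3n² - n - 2.
Check: p(0) = -2. ✓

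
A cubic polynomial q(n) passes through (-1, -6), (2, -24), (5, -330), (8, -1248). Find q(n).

q(n) = -2n^3 - 4n^2 + 4n

Using the Lagrange interpolation formula with nodes -1, 2, 5, 8:
  L_0(n) = (n - 2)(n - 5)(n - 8) / -162
  L_1(n) = (n + 1)(n - 5)(n - 8) / 54
  L_2(n) = (n + 1)(n - 2)(n - 8) / -54
  L_3(n) = (n + 1)(n - 2)(n - 5) / 162
Then q(n) = -6·L_0(n) - 24·L_1(n) - 330·L_2(n) - 1248·L_3(n).
Expanding and collecting terms gives q(n) = -2n^3 - 4n^2 + 4n.
Check: q(2) = -24. ✓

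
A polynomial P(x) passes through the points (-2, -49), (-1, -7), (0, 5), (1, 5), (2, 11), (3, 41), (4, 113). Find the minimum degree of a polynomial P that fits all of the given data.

Forward differences of the values at x = -2, -1, 0, 1, 2, 3, 4:
  P  : -49  -7  5  5  11  41  113
  Δ  : 42  12  0  6  30  72
  Δ^2: -30  -12  6  24  42
  Δ^3: 18  18  18  18
  Δ^4: 0  0  0
  Δ^5: 0  0
  Δ^6: 0
The third differences are constant (18) and nonzero, while all higher differences vanish, so the minimal degree is 3.

3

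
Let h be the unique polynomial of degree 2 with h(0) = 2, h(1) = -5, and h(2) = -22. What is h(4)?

Using the Lagrange interpolation formula with nodes 0, 1, 2:
  L_0(t) = (t - 1)(t - 2) / 2
  L_1(t) = t(t - 2) / -1
  L_2(t) = t(t - 1) / 2
Then h(t) = 2·L_0(t) - 5·L_1(t) - 22·L_2(t).
Expanding and collecting terms gives h(t) = -5t^2 - 2t + 2.
Evaluating at t = 4: h(4) = -86.

-86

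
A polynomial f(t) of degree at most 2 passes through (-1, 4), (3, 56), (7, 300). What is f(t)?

Write f(t) = at^2 + bt + c. Substituting each data point gives a linear system:
  a - b + c = 4
  9a + 3b + c = 56
  49a + 7b + c = 300
Solving the system yields a = 6, b = 1, c = -1.
So f(t) = 6t² + t - 1.
Check: f(3) = 56. ✓

f(t) = 6t^2 + t - 1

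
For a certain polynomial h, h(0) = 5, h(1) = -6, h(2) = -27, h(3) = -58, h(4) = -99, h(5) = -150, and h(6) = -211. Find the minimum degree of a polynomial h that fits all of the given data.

Forward differences of the values at s = 0, 1, 2, 3, 4, 5, 6:
  h  : 5  -6  -27  -58  -99  -150  -211
  Δ  : -11  -21  -31  -41  -51  -61
  Δ^2: -10  -10  -10  -10  -10
  Δ^3: 0  0  0  0
  Δ^4: 0  0  0
  Δ^5: 0  0
  Δ^6: 0
The second differences are constant (-10) and nonzero, while all higher differences vanish, so the minimal degree is 2.

2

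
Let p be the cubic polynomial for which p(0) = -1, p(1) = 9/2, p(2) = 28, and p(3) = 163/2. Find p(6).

542

Using the Lagrange interpolation formula with nodes 0, 1, 2, 3:
  L_0(u) = (u - 1)(u - 2)(u - 3) / -6
  L_1(u) = u(u - 2)(u - 3) / 2
  L_2(u) = u(u - 1)(u - 3) / -2
  L_3(u) = u(u - 1)(u - 2) / 6
Then p(u) = -1·L_0(u) + 9/2·L_1(u) + 28·L_2(u) + 163/2·L_3(u).
Expanding and collecting terms gives p(u) = 2u^3 + 3u^2 + (1/2)u - 1.
Evaluating at u = 6: p(6) = 542.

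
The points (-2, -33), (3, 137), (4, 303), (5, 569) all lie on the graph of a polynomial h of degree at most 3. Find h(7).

Using the Lagrange interpolation formula with nodes -2, 3, 4, 5:
  L_0(t) = (t - 3)(t - 4)(t - 5) / -210
  L_1(t) = (t + 2)(t - 4)(t - 5) / 10
  L_2(t) = (t + 2)(t - 3)(t - 5) / -6
  L_3(t) = (t + 2)(t - 3)(t - 4) / 14
Then h(t) = -33·L_0(t) + 137·L_1(t) + 303·L_2(t) + 569·L_3(t).
Expanding and collecting terms gives h(t) = 4t³ + 2t² + 4t - 1.
Evaluating at t = 7: h(7) = 1497.

1497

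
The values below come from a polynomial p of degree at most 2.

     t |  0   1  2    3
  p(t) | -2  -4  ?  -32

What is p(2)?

The 3 known points determine the degree-2 polynomial uniquely.
Write p(t) = at^2 + bt + c. Substituting each data point gives a linear system:
  c = -2
  a + b + c = -4
  9a + 3b + c = -32
Solving the system yields a = -4, b = 2, c = -2.
So p(t) = -4t^2 + 2t - 2.
Then p(2) = -14.

-14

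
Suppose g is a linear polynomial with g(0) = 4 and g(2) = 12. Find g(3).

Write g(t) = at + b. Substituting each data point gives a linear system:
  b = 4
  2a + b = 12
Solving the system yields a = 4, b = 4.
So g(t) = 4t + 4.
Then g(3) = 16.

16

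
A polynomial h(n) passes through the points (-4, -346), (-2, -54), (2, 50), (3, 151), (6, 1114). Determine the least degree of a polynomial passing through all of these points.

3

Divided differences on the nodes -4, -2, 2, 3, 6:
  order 0: -346  -54  50  151  1114
  order 1: 146  26  101  321
  order 2: -20  15  55
  order 3: 5  5
  order 4: 0
The order-3 divided differences are all 5 (nonzero) and every higher order vanishes, so the data lies on a polynomial of degree exactly 3.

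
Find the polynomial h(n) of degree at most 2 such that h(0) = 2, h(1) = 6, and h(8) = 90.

h(n) = n^2 + 3n + 2

Write h(n) = an^2 + bn + c. Substituting each data point gives a linear system:
  c = 2
  a + b + c = 6
  64a + 8b + c = 90
Solving the system yields a = 1, b = 3, c = 2.
So h(n) = n^2 + 3n + 2.
Check: h(1) = 6. ✓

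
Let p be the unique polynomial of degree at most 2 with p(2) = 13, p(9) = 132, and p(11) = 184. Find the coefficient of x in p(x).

6

Write p(x) = ax^2 + bx + c. Substituting each data point gives a linear system:
  4a + 2b + c = 13
  81a + 9b + c = 132
  121a + 11b + c = 184
Solving the system yields a = 1, b = 6, c = -3.
So p(x) = x^2 + 6x - 3.
The coefficient of x is 6.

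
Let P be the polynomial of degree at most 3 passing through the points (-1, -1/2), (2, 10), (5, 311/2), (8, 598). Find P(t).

Using the Lagrange interpolation formula with nodes -1, 2, 5, 8:
  L_0(t) = (t - 2)(t - 5)(t - 8) / -162
  L_1(t) = (t + 1)(t - 5)(t - 8) / 54
  L_2(t) = (t + 1)(t - 2)(t - 8) / -54
  L_3(t) = (t + 1)(t - 2)(t - 5) / 162
Then P(t) = -1/2·L_0(t) + 10·L_1(t) + 311/2·L_2(t) + 598·L_3(t).
Expanding and collecting terms gives P(t) = t³ + (3/2)t² - t - 2.
Check: P(5) = 311/2. ✓

P(t) = t^3 + (3/2)t^2 - t - 2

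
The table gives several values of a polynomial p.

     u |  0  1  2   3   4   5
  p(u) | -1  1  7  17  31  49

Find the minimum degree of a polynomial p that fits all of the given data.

2

Forward differences of the values at u = 0, 1, 2, 3, 4, 5:
  p  : -1  1  7  17  31  49
  Δ  : 2  6  10  14  18
  Δ^2: 4  4  4  4
  Δ^3: 0  0  0
  Δ^4: 0  0
  Δ^5: 0
The second differences are constant (4) and nonzero, while all higher differences vanish, so the minimal degree is 2.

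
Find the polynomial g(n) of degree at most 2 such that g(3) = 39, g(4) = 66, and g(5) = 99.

g(n) = 3n^2 + 6n - 6

Using the Lagrange interpolation formula with nodes 3, 4, 5:
  L_0(n) = (n - 4)(n - 5) / 2
  L_1(n) = (n - 3)(n - 5) / -1
  L_2(n) = (n - 3)(n - 4) / 2
Then g(n) = 39·L_0(n) + 66·L_1(n) + 99·L_2(n).
Expanding and collecting terms gives g(n) = 3n² + 6n - 6.
Check: g(5) = 99. ✓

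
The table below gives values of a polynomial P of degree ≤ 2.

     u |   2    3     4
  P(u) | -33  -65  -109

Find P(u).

P(u) = -6u^2 - 2u - 5

Write P(u) = au^2 + bu + c. Substituting each data point gives a linear system:
  4a + 2b + c = -33
  9a + 3b + c = -65
  16a + 4b + c = -109
Solving the system yields a = -6, b = -2, c = -5.
So P(u) = -6u^2 - 2u - 5.
Check: P(2) = -33. ✓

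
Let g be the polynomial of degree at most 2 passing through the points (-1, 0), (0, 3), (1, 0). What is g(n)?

g(n) = -3n^2 + 3

Write g(n) = an^2 + bn + c. Substituting each data point gives a linear system:
  a - b + c = 0
  c = 3
  a + b + c = 0
Solving the system yields a = -3, b = 0, c = 3.
So g(n) = -3n² + 3.
Check: g(-1) = 0. ✓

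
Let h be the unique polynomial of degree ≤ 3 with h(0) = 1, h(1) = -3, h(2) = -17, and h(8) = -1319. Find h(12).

-4667

Write h(t) = at^3 + bt^2 + ct + d. Substituting each data point gives a linear system:
  d = 1
  a + b + c + d = -3
  8a + 4b + 2c + d = -17
  512a + 64b + 8c + d = -1319
Solving the system yields a = -3, b = 4, c = -5, d = 1.
So h(t) = -3t^3 + 4t^2 - 5t + 1.
Then h(12) = -4667.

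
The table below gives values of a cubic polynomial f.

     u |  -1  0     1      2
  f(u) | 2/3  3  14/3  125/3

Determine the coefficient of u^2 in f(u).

Write f(u) = au^3 + bu^2 + cu + d. Substituting each data point gives a linear system:
  -a + b - c + d = 2/3
  d = 3
  a + b + c + d = 14/3
  8a + 4b + 2c + d = 125/3
Solving the system yields a = 6, b = -1/3, c = -4, d = 3.
So f(u) = 6u^3 - (1/3)u^2 - 4u + 3.
The coefficient of u^2 is -1/3.

-1/3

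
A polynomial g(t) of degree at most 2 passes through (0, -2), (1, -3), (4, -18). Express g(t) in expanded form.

g(t) = -t^2 - 2

Using the Lagrange interpolation formula with nodes 0, 1, 4:
  L_0(t) = (t - 1)(t - 4) / 4
  L_1(t) = t(t - 4) / -3
  L_2(t) = t(t - 1) / 12
Then g(t) = -2·L_0(t) - 3·L_1(t) - 18·L_2(t).
Expanding and collecting terms gives g(t) = -t^2 - 2.
Check: g(1) = -3. ✓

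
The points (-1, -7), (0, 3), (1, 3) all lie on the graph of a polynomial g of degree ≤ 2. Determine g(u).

Write g(u) = au^2 + bu + c. Substituting each data point gives a linear system:
  a - b + c = -7
  c = 3
  a + b + c = 3
Solving the system yields a = -5, b = 5, c = 3.
So g(u) = -5u^2 + 5u + 3.
Check: g(1) = 3. ✓

g(u) = -5u^2 + 5u + 3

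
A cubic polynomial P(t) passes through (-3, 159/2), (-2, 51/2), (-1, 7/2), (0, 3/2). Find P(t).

Using the Lagrange interpolation formula with nodes -3, -2, -1, 0:
  L_0(t) = (t + 2)(t + 1)t / -6
  L_1(t) = (t + 3)(t + 1)t / 2
  L_2(t) = (t + 3)(t + 2)t / -2
  L_3(t) = (t + 3)(t + 2)(t + 1) / 6
Then P(t) = 159/2·L_0(t) + 51/2·L_1(t) + 7/2·L_2(t) + 3/2·L_3(t).
Expanding and collecting terms gives P(t) = -2t^3 + 4t^2 + 4t + 3/2.
Check: P(-3) = 159/2. ✓

P(t) = -2t^3 + 4t^2 + 4t + 3/2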